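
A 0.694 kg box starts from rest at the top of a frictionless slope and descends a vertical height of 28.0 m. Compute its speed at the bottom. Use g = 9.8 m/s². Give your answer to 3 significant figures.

v = 23.4 m/s

By conservation of mechanical energy, mgh = ½mv²
v = √(2gh) = √(2 × 9.8 × 28.0) = √548.80 = 23.43 m/s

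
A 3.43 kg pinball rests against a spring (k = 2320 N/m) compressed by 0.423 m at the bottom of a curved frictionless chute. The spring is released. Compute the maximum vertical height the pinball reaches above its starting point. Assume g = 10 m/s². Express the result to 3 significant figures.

Energy conservation from release to the highest point: ½kx² = mgh
h = kx²/(2mg) = (2320)(0.423)²/(2 × 3.43 × 10) = 6.051 m

h = 6.05 m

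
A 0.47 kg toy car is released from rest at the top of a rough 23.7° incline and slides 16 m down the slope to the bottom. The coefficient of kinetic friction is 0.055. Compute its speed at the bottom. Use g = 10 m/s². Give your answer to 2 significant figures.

Taking the bottom as reference, mgh = ½mv² + μ_k N L with h = L sinθ, N = mg cosθ:
mgh = mgL sinθ = (0.47)(10)(16)sin23.7° = 30.226 J
W_f = μ_k mg cosθ · L = (0.055)(0.47)(10)cos23.7°·16 = 3.787 J
½mv² = 30.226 − 3.787 = 26.439 J
v = √(2 × 26.439/0.47) = 10.61 m/s

v = 11 m/s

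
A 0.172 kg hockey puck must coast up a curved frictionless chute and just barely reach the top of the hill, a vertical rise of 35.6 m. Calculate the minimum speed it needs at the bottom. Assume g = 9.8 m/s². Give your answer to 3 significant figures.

v = 26.4 m/s

At the top it is momentarily at rest, so all KE converts to PE: ½mv² = mgh
v = √(2gh) = √(2 × 9.8 × 35.6) = 26.42 m/s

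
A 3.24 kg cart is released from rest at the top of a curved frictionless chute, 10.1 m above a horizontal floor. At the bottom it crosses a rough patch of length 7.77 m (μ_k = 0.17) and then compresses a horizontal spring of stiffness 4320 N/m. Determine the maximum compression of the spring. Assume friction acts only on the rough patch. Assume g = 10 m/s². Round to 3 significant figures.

Initial energy: E₁ = mgh = (3.24)(10)(10.1) = 327.24 J
Friction removes W_f = μ_k mg d = (0.17)(3.24)(10)(7.77) = 42.80 J
Energy reaching the spring: E = 327.24 − 42.80 = 284.44 J
At max compression ½kx² = E ⇒ x = √(2E/k) = √(2 × 284.44/4320) = 0.3629 m

x = 0.363 m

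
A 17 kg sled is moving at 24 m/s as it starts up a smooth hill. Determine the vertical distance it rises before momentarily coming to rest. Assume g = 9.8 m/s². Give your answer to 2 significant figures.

h = 29 m

Setting KE at the bottom equal to PE gained: ½mv² = mgh
h = v²/(2g) = 24²/(2 × 9.8) = 29.39 m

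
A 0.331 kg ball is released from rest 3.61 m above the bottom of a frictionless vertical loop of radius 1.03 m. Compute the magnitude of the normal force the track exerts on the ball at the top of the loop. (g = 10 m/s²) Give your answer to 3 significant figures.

N = 6.65 N

Energy from release to top (height 2r): mgh = ½mv_top² + mg(2r)
v_top² = 2g(h − 2r) = 2(10)(3.61 − 2.060) = 31.000 m²/s²
At the top, both N and weight point toward the centre: N + mg = mv_top²/r
N = m(v_top²/r − g) = 0.331(31.000/1.03 − 10) = 6.652 N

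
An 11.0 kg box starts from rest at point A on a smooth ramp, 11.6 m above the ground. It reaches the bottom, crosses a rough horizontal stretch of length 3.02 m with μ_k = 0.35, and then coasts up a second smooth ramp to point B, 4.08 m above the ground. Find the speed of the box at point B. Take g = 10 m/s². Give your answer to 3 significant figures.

v = 11.4 m/s

Energy at A: mgh₁ = (11.0)(10)(11.6) = 1276.0 J
Friction loss: W_f = μ_k mg d = 116.3 J
At B: ½mv² + mgh₂ = mgh₁ − W_f
½mv² = 1276.0 − 116.3 − 448.80 = 710.93 J
v = √(2 × 710.93/11.0) = 11.37 m/s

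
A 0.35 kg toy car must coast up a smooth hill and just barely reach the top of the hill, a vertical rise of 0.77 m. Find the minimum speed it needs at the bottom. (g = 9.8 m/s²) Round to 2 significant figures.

v = 3.9 m/s

At the top it is momentarily at rest, so all KE converts to PE: ½mv² = mgh
v = √(2gh) = √(2 × 9.8 × 0.77) = 3.885 m/s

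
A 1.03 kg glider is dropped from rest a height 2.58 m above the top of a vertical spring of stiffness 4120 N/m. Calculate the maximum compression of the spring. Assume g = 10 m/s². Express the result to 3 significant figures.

x = 0.116 m

Measuring PE from the top of the relaxed spring, at max compression the glider has dropped H + x with zero KE, so:
mg(H + x) = ½kx²
½(4120)x² − (1.03)(10)x − (1.03)(10)(2.58) = 0
2060x² − 10.30x − 26.57 = 0
x = [10.30 + √(106.1 + 218970)]/(2 × 2060) = 0.1161 m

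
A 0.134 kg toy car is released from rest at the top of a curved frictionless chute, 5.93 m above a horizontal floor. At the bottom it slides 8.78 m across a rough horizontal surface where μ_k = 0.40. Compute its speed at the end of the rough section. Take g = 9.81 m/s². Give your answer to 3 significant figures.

v = 6.89 m/s

Applying the work–energy principle:
mgh = ½mv² + μ_k m g d
W_f = μ_k mg d = (0.40)(0.134)(9.81)(8.78) = 4.617 J
½mv² = mgh − W_f = 7.7952 − 4.617 = 3.1786 J
v = √(2 × 3.1786/0.134) = 6.888 m/s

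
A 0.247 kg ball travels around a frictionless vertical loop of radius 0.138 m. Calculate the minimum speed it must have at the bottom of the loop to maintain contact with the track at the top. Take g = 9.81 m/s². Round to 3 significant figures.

v = 2.60 m/s

At the top: mg = mv_top²/r ⇒ v_top² = gr = 1.354 m²/s²
Energy from bottom to top (height 2r): ½mv_bot² = ½mv_top² + mg(2r)
v_bot² = gr + 4gr = 5gr = 6.769
v_bot = √(5gr) = 2.602 m/s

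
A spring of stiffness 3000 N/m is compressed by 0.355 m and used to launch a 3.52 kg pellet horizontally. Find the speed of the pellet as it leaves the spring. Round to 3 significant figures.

The pellet leaves the spring when the spring is at natural length, so ½kx² = ½mv²
v = x√(k/m) = 0.355 × √(3000/3.52) = 10.36 m/s

v = 10.4 m/s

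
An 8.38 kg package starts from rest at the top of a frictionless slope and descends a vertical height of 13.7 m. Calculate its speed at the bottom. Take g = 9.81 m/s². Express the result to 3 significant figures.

Mechanical energy is conserved (no friction): mgh = ½mv²
v = √(2gh) = √(2 × 9.81 × 13.7) = √268.79 = 16.39 m/s

v = 16.4 m/s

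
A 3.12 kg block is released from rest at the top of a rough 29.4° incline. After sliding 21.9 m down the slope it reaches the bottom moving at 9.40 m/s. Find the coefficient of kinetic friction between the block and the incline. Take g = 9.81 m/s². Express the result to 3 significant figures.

The energy dissipated by friction is the PE lost minus the KE gained:
mgL sinθ = 329.05 J; ½mv² = 137.84 J
W_f = 329.05 − 137.84 = 191.2 J
μ_k = W_f/(mg cosθ · L) = 191.2/(26.67 × 21.9) = 0.3274

μ_k = 0.327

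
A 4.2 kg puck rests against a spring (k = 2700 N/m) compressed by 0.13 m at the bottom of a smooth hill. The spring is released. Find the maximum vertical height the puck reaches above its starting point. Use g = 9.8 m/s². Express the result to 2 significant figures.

At maximum height the puck is at rest, so ½kx² = mgh
h = kx²/(2mg) = (2700)(0.13)²/(2 × 4.2 × 9.8) = 0.5543 m

h = 0.55 m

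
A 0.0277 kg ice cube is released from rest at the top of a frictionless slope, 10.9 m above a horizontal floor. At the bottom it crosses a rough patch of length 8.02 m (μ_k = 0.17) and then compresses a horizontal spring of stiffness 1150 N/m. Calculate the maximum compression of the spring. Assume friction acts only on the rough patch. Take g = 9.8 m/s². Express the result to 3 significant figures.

Initial energy: E₁ = mgh = (0.0277)(9.8)(10.9) = 2.9589 J
Friction removes W_f = μ_k mg d = (0.17)(0.0277)(9.8)(8.02) = 0.3701 J
Energy reaching the spring: E = 2.9589 − 0.3701 = 2.5888 J
At max compression ½kx² = E ⇒ x = √(2E/k) = √(2 × 2.5888/1150) = 0.06710 m

x = 0.0671 m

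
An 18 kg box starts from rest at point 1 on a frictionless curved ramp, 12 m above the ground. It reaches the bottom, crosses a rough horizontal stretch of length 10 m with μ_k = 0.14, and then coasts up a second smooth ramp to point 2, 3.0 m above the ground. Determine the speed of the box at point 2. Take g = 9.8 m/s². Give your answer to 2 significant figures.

v = 12 m/s

Energy at 1: mgh₁ = (18)(9.8)(12) = 2116.8 J
Friction loss: W_f = μ_k mg d = 247.0 J
At 2: ½mv² + mgh₂ = mgh₁ − W_f
½mv² = 2116.8 − 247.0 − 529.20 = 1340.6 J
v = √(2 × 1340.6/18) = 12.20 m/s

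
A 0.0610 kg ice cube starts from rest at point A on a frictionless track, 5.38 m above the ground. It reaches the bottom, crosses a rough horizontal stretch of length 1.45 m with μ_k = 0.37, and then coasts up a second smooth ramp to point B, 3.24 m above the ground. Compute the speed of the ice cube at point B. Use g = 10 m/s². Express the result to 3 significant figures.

Energy at A: mgh₁ = (0.0610)(10)(5.38) = 3.2818 J
Friction loss: W_f = μ_k mg d = 0.3273 J
At B: ½mv² + mgh₂ = mgh₁ − W_f
½mv² = 3.2818 − 0.3273 − 1.9764 = 0.97813 J
v = √(2 × 0.97813/0.0610) = 5.663 m/s

v = 5.66 m/s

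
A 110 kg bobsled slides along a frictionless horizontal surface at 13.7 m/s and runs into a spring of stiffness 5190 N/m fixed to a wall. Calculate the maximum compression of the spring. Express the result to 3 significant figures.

x = 1.99 m

Conservation of energy between contact and max compression: ½mv² = ½kx²
x = v√(m/k) = 13.7 × √(110/5190) = 1.994 m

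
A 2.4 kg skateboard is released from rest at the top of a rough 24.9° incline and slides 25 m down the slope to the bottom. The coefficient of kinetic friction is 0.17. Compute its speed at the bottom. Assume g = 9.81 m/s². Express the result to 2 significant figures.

v = 11 m/s

Work–energy: mg(L sinθ) − μ_k(mg cosθ)L = ½mv²
mgh = mgL sinθ = (2.4)(9.81)(25)sin24.9° = 247.82 J
W_f = μ_k mg cosθ · L = (0.17)(2.4)(9.81)cos24.9°·25 = 90.76 J
½mv² = 247.82 − 90.76 = 157.06 J
v = √(2 × 157.06/2.4) = 11.44 m/s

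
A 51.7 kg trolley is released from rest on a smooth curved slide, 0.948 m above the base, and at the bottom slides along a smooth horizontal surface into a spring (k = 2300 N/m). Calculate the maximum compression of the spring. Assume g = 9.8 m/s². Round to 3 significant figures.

Energy conservation (no friction) from release to max compression: mgh = ½kx²
x = √(2mgh/k) = √(2 × 51.7 × 9.8 × 0.948 / 2300) = 0.6463 m

x = 0.646 m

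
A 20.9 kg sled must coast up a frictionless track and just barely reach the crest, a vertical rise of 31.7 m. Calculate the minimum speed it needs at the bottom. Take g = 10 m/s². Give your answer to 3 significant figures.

v = 25.2 m/s

At the top it is momentarily at rest, so all KE converts to PE: ½mv² = mgh
v = √(2gh) = √(2 × 10 × 31.7) = 25.18 m/s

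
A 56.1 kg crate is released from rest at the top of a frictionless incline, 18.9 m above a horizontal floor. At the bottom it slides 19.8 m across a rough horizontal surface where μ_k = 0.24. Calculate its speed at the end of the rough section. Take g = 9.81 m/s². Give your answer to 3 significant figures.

Energy at the top = energy at the end + work done against friction:
mgh = ½mv² + μ_k m g d
W_f = μ_k mg d = (0.24)(56.1)(9.81)(19.8) = 2615 J
½mv² = mgh − W_f = 10401 − 2615 = 7786.2 J
v = √(2 × 7786.2/56.1) = 16.66 m/s

v = 16.7 m/s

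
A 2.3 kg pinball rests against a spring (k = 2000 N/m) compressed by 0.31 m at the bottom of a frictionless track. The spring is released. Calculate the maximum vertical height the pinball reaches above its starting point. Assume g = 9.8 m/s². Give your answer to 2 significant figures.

At maximum height the pinball is at rest, so ½kx² = mgh
h = kx²/(2mg) = (2000)(0.31)²/(2 × 2.3 × 9.8) = 4.264 m

h = 4.3 m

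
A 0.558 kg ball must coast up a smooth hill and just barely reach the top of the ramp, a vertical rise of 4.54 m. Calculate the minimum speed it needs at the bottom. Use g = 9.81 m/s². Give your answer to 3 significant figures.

At the top it is momentarily at rest, so all KE converts to PE: ½mv² = mgh
v = √(2gh) = √(2 × 9.81 × 4.54) = 9.438 m/s

v = 9.44 m/s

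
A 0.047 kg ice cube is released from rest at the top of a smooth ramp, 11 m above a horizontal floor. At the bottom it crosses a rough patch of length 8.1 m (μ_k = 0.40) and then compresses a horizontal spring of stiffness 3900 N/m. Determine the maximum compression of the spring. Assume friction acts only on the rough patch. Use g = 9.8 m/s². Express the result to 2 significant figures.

Initial energy: E₁ = mgh = (0.047)(9.8)(11) = 5.0666 J
Friction removes W_f = μ_k mg d = (0.40)(0.047)(9.8)(8.1) = 1.492 J
Energy reaching the spring: E = 5.0666 − 1.492 = 3.5743 J
At max compression ½kx² = E ⇒ x = √(2E/k) = √(2 × 3.5743/3900) = 0.04281 m

x = 0.043 m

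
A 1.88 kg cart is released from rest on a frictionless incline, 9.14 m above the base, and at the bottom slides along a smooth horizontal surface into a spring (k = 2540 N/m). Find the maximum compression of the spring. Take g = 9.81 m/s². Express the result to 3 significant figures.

x = 0.364 m

Gravitational PE at the top equals spring PE at max compression: mgh = ½kx²
x = √(2mgh/k) = √(2 × 1.88 × 9.81 × 9.14 / 2540) = 0.3643 m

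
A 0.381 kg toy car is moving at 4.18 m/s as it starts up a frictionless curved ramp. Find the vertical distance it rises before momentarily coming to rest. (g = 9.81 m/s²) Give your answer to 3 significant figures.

h = 0.891 m

Setting KE at the bottom equal to PE gained: ½mv² = mgh
h = v²/(2g) = 4.18²/(2 × 9.81) = 0.8905 m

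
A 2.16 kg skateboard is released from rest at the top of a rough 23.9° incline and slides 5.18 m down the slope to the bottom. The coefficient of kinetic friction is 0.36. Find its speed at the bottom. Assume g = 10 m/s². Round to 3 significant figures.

v = 2.81 m/s

Taking the bottom as reference, mgh = ½mv² + μ_k N L with h = L sinθ, N = mg cosθ:
mgh = mgL sinθ = (2.16)(10)(5.18)sin23.9° = 45.330 J
W_f = μ_k mg cosθ · L = (0.36)(2.16)(10)cos23.9°·5.18 = 36.83 J
½mv² = 45.330 − 36.83 = 8.5046 J
v = √(2 × 8.5046/2.16) = 2.806 m/s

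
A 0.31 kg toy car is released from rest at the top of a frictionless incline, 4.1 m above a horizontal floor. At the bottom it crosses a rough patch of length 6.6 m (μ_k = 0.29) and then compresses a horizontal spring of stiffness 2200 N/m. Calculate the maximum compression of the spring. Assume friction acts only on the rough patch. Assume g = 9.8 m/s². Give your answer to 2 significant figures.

Initial energy: E₁ = mgh = (0.31)(9.8)(4.1) = 12.456 J
Friction removes W_f = μ_k mg d = (0.29)(0.31)(9.8)(6.6) = 5.815 J
Energy reaching the spring: E = 12.456 − 5.815 = 6.6411 J
At max compression ½kx² = E ⇒ x = √(2E/k) = √(2 × 6.6411/2200) = 0.07770 m

x = 0.078 m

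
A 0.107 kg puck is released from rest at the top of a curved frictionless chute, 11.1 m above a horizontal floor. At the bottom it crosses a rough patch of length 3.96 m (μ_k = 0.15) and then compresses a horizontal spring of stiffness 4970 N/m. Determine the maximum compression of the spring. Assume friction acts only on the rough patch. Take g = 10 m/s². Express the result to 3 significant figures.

x = 0.0673 m

Initial energy: E₁ = mgh = (0.107)(10)(11.1) = 11.877 J
Friction removes W_f = μ_k mg d = (0.15)(0.107)(10)(3.96) = 0.6356 J
Energy reaching the spring: E = 11.877 − 0.6356 = 11.241 J
At max compression ½kx² = E ⇒ x = √(2E/k) = √(2 × 11.241/4970) = 0.06726 m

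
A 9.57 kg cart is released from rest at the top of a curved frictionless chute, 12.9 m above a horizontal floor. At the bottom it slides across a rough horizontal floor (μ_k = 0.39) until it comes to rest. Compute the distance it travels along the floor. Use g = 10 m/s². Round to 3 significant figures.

Applying the work–energy principle:
At rest all PE has been dissipated by friction: mgh = μ_k m g d
d = h/μ_k = 12.9/0.39 = 33.08 m

d = 33.1 m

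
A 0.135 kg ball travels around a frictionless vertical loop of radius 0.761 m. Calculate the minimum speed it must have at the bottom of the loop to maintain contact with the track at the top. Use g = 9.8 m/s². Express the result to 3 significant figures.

At the top: mg = mv_top²/r ⇒ v_top² = gr = 7.458 m²/s²
Energy from bottom to top (height 2r): ½mv_bot² = ½mv_top² + mg(2r)
v_bot² = gr + 4gr = 5gr = 37.29
v_bot = √(5gr) = 6.106 m/s

v = 6.11 m/s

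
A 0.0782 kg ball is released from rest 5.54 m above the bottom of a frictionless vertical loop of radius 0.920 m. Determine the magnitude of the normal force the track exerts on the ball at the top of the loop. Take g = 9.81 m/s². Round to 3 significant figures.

N = 5.40 N

Energy from release to top (height 2r): mgh = ½mv_top² + mg(2r)
v_top² = 2g(h − 2r) = 2(9.81)(5.54 − 1.840) = 72.594 m²/s²
At the top, both N and weight point toward the centre: N + mg = mv_top²/r
N = m(v_top²/r − g) = 0.0782(72.594/0.920 − 9.81) = 5.403 N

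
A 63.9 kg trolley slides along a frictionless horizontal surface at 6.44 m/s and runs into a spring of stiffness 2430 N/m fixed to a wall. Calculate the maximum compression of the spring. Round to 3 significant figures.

All KE is stored as spring PE at maximum compression: ½mv² = ½kx²
x = v√(m/k) = 6.44 × √(63.9/2430) = 1.044 m

x = 1.04 m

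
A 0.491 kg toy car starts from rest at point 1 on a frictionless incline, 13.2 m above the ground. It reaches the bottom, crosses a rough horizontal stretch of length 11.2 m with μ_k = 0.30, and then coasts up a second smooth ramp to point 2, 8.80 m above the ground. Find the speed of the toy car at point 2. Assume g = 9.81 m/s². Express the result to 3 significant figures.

Energy at 1: mgh₁ = (0.491)(9.81)(13.2) = 63.581 J
Friction loss: W_f = μ_k mg d = 16.18 J
At 2: ½mv² + mgh₂ = mgh₁ − W_f
½mv² = 63.581 − 16.18 − 42.387 = 5.0094 J
v = √(2 × 5.0094/0.491) = 4.517 m/s

v = 4.52 m/s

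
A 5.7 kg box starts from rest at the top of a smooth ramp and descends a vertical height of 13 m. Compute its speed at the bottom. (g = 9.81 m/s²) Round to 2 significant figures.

v = 16 m/s

Mechanical energy is conserved (no friction): mgh = ½mv²
The mass cancels from both sides.
v = √(2gh) = √(2 × 9.81 × 13) = √255.06 = 15.97 m/s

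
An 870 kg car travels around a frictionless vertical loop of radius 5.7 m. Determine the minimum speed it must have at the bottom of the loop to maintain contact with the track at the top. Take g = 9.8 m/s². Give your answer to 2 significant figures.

At the top: mg = mv_top²/r ⇒ v_top² = gr = 55.86 m²/s²
Energy from bottom to top (height 2r): ½mv_bot² = ½mv_top² + mg(2r)
v_bot² = gr + 4gr = 5gr = 279.3
v_bot = √(5gr) = 16.71 m/s

v = 17 m/s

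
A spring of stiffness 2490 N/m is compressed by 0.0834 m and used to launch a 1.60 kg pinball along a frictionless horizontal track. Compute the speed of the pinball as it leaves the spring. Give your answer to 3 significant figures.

Conservation of energy: ½kx² = ½mv²
v = x√(k/m) = 0.0834 × √(2490/1.60) = 3.290 m/s

v = 3.29 m/s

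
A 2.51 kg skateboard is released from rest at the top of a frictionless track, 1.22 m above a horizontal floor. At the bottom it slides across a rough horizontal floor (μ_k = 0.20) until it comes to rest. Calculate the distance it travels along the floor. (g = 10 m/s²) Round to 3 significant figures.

Applying the work–energy principle:
At rest all PE has been dissipated by friction: mgh = μ_k m g d
d = h/μ_k = 1.22/0.20 = 6.100 m

d = 6.10 m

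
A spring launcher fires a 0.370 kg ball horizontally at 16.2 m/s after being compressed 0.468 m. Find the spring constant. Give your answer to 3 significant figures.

k = 443 N/m

½kx² = ½mv²
k = mv²/x² = (0.370)(16.2)²/(0.468)² = 443.3 N/m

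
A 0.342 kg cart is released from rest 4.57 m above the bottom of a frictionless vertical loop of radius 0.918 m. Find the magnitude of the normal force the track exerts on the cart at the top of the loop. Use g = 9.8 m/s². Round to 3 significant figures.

Energy from release to top (height 2r): mgh = ½mv_top² + mg(2r)
v_top² = 2g(h − 2r) = 2(9.8)(4.57 − 1.836) = 53.586 m²/s²
At the top, both N and weight point toward the centre: N + mg = mv_top²/r
N = m(v_top²/r − g) = 0.342(53.586/0.918 − 9.8) = 16.61 N

N = 16.6 N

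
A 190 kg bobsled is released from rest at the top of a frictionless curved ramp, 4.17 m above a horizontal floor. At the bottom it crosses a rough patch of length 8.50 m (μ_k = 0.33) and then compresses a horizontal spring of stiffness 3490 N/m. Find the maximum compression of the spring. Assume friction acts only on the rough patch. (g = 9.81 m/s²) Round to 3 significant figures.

Initial energy: E₁ = mgh = (190)(9.81)(4.17) = 7772.5 J
Friction removes W_f = μ_k mg d = (0.33)(190)(9.81)(8.50) = 5228 J
Energy reaching the spring: E = 7772.5 − 5228 = 2544.2 J
At max compression ½kx² = E ⇒ x = √(2E/k) = √(2 × 2544.2/3490) = 1.207 m

x = 1.21 m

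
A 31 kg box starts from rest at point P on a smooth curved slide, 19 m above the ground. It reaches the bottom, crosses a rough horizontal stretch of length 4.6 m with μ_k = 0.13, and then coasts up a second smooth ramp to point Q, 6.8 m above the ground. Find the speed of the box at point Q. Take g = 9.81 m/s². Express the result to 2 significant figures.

v = 15 m/s

Energy at P: mgh₁ = (31)(9.81)(19) = 5778.1 J
Friction loss: W_f = μ_k mg d = 181.9 J
At Q: ½mv² + mgh₂ = mgh₁ − W_f
½mv² = 5778.1 − 181.9 − 2067.9 = 3528.3 J
v = √(2 × 3528.3/31) = 15.09 m/s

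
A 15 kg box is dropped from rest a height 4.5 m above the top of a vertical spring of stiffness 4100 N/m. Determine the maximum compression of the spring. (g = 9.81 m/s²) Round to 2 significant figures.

x = 0.61 m

Measuring PE from the top of the relaxed spring, at max compression the box has dropped H + x with zero KE, so:
mg(H + x) = ½kx²
½(4100)x² − (15)(9.81)x − (15)(9.81)(4.5) = 0
2050x² − 147.2x − 662.2 = 0
x = [147.2 + √(21653 + 5.4298e+06)]/(2 × 2050) = 0.6054 m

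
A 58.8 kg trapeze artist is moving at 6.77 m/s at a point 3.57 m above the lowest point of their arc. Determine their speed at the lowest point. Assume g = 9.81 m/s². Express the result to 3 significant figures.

v = 10.8 m/s

Mechanical energy is conserved (no friction): ½mv₀² + mgh = ½mv²
v² = v₀² + 2gh = (6.77)² + 2(9.81)(3.57) = 115.88
v = √115.88 = 10.76 m/s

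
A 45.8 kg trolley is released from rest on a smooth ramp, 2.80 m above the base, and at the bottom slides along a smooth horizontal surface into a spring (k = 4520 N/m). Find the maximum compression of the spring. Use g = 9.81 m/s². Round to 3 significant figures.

Gravitational PE at the top equals spring PE at max compression: mgh = ½kx²
x = √(2mgh/k) = √(2 × 45.8 × 9.81 × 2.80 / 4520) = 0.7461 m

x = 0.746 m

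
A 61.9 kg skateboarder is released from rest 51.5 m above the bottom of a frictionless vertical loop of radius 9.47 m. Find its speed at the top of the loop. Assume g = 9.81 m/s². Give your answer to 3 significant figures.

Energy conservation: mgh = ½mv_top² + mg(2r)
v_top² = 2g(h − 2r) = 2(9.81)(51.5 − 18.94) = 638.8
v_top = 25.28 m/s

v = 25.3 m/s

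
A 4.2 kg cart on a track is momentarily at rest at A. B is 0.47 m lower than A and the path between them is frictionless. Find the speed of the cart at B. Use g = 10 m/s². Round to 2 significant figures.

Equating total energy at the two states: mgh = ½mv²
v = √(2gh) = √(2 × 10 × 0.47) = √9.4000 = 3.066 m/s

v = 3.1 m/s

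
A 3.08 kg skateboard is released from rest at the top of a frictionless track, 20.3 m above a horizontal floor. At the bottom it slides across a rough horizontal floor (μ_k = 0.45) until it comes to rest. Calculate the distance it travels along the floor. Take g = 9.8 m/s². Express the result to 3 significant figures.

Energy at the top = energy at the end + work done against friction:
At rest all PE has been dissipated by friction: mgh = μ_k m g d
d = h/μ_k = 20.3/0.45 = 45.11 m

d = 45.1 m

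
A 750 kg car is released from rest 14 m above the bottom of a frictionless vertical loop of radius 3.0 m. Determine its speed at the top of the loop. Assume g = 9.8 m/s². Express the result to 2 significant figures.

Energy conservation: mgh = ½mv_top² + mg(2r)
v_top² = 2g(h − 2r) = 2(9.8)(14 − 6.000) = 156.8
v_top = 12.52 m/s

v = 13 m/s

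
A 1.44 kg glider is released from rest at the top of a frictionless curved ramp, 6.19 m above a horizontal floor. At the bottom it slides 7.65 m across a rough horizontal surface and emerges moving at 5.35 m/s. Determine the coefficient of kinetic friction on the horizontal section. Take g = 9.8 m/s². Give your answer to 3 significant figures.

Energy at the top = energy at the end + work done against friction:
mgh = ½mv² + μ_k m g d
mgh = 87.353 J; ½mv² = 20.608 J
W_f = 87.353 − 20.608 = 66.75 J
μ_k = W_f/(mg·d) = 66.75/(14.11 × 7.65) = 0.6183

μ_k = 0.618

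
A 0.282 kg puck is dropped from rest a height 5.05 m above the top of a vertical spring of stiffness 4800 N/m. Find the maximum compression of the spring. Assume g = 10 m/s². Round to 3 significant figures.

Let x be the compression. The total drop is H + x, and the puck is instantaneously at rest at max compression, so energy conservation gives:
mg(H + x) = ½kx²
½(4800)x² − (0.282)(10)x − (0.282)(10)(5.05) = 0
2400x² − 2.820x − 14.24 = 0
x = [2.820 + √(7.952 + 136714)]/(2 × 2400) = 0.07762 m

x = 0.0776 m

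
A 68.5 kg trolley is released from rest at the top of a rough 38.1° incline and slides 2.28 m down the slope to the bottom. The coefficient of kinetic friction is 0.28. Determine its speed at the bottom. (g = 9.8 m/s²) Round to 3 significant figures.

v = 4.21 m/s

Energy: mgh = ½mv² + W_f, with h = L sinθ and W_f = μ_k (mg cosθ) L
mgh = mgL sinθ = (68.5)(9.8)(2.28)sin38.1° = 944.41 J
W_f = μ_k mg cosθ · L = (0.28)(68.5)(9.8)cos38.1°·2.28 = 337.2 J
½mv² = 944.41 − 337.2 = 607.17 J
v = √(2 × 607.17/68.5) = 4.210 m/s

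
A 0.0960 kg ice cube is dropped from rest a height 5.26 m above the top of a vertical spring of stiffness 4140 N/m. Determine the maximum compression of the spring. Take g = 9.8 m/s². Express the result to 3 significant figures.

x = 0.0491 m

Take the reference level at the top of the uncompressed spring. At max compression the cube has fallen H + x and is momentarily at rest:
mg(H + x) = ½kx²
½(4140)x² − (0.0960)(9.8)x − (0.0960)(9.8)(5.26) = 0
2070x² − 0.9408x − 4.949 = 0
x = [0.9408 + √(0.8851 + 40974)]/(2 × 2070) = 0.04912 m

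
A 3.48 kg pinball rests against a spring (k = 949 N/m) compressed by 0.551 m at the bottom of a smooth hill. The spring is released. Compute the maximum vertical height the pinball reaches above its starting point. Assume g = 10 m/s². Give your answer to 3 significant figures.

At maximum height the pinball is at rest, so ½kx² = mgh
h = kx²/(2mg) = (949)(0.551)²/(2 × 3.48 × 10) = 4.140 m

h = 4.14 m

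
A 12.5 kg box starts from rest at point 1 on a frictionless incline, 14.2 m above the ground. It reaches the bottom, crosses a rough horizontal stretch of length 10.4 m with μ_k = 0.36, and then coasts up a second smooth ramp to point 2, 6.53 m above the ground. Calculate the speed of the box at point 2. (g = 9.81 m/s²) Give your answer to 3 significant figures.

Energy at 1: mgh₁ = (12.5)(9.81)(14.2) = 1741.3 J
Friction loss: W_f = μ_k mg d = 459.1 J
At 2: ½mv² + mgh₂ = mgh₁ − W_f
½mv² = 1741.3 − 459.1 − 800.74 = 481.43 J
v = √(2 × 481.43/12.5) = 8.777 m/s

v = 8.78 m/s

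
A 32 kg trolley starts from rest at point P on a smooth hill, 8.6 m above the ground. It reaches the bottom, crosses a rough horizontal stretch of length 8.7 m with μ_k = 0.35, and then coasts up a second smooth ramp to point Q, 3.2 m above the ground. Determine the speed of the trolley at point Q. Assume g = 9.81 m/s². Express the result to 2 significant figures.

Energy at P: mgh₁ = (32)(9.81)(8.6) = 2699.7 J
Friction loss: W_f = μ_k mg d = 955.9 J
At Q: ½mv² + mgh₂ = mgh₁ − W_f
½mv² = 2699.7 − 955.9 − 1004.5 = 739.28 J
v = √(2 × 739.28/32) = 6.797 m/s

v = 6.8 m/s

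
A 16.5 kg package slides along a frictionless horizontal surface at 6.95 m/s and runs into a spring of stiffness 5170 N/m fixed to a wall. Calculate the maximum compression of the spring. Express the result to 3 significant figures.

x = 0.393 m

At max compression the package is momentarily at rest: ½mv² = ½kx²
x = v√(m/k) = 6.95 × √(16.5/5170) = 0.3926 m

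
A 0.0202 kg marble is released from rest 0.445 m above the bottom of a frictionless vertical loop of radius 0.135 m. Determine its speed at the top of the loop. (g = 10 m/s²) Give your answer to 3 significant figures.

Energy conservation: mgh = ½mv_top² + mg(2r)
v_top² = 2g(h − 2r) = 2(10)(0.445 − 0.2700) = 3.500
v_top = 1.871 m/s

v = 1.87 m/s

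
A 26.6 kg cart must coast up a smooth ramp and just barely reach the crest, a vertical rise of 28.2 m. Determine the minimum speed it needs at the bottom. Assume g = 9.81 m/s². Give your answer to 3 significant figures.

At the top it is momentarily at rest, so all KE converts to PE: ½mv² = mgh
v = √(2gh) = √(2 × 9.81 × 28.2) = 23.52 m/s

v = 23.5 m/s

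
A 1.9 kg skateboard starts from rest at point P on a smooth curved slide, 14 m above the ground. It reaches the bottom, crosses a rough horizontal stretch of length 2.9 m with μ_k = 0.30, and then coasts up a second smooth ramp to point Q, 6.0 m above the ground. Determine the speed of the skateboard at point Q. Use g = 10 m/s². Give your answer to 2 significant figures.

v = 12 m/s

Energy at P: mgh₁ = (1.9)(10)(14) = 266.00 J
Friction loss: W_f = μ_k mg d = 16.53 J
At Q: ½mv² + mgh₂ = mgh₁ − W_f
½mv² = 266.00 − 16.53 − 114.00 = 135.47 J
v = √(2 × 135.47/1.9) = 11.94 m/s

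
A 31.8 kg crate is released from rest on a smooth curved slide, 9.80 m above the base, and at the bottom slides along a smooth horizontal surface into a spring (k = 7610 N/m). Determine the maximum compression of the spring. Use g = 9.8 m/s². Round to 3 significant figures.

x = 0.896 m

Gravitational PE at the top equals spring PE at max compression: mgh = ½kx²
x = √(2mgh/k) = √(2 × 31.8 × 9.8 × 9.80 / 7610) = 0.8959 m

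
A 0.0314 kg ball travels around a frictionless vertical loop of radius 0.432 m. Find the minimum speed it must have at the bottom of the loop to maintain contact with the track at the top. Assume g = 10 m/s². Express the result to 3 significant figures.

At the top: mg = mv_top²/r ⇒ v_top² = gr = 4.320 m²/s²
Energy from bottom to top (height 2r): ½mv_bot² = ½mv_top² + mg(2r)
v_bot² = gr + 4gr = 5gr = 21.60
v_bot = √(5gr) = 4.648 m/s

v = 4.65 m/s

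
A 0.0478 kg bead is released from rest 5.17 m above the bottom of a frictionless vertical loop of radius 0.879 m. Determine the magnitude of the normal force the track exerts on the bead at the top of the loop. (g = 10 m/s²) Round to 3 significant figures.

Energy from release to top (height 2r): mgh = ½mv_top² + mg(2r)
v_top² = 2g(h − 2r) = 2(10)(5.17 − 1.758) = 68.240 m²/s²
At the top, both N and weight point toward the centre: N + mg = mv_top²/r
N = m(v_top²/r − g) = 0.0478(68.240/0.879 − 10) = 3.233 N

N = 3.23 N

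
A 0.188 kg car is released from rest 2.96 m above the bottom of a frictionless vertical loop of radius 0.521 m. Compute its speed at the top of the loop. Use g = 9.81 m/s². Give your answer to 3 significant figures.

v = 6.13 m/s

Energy conservation: mgh = ½mv_top² + mg(2r)
v_top² = 2g(h − 2r) = 2(9.81)(2.96 − 1.042) = 37.63
v_top = 6.134 m/s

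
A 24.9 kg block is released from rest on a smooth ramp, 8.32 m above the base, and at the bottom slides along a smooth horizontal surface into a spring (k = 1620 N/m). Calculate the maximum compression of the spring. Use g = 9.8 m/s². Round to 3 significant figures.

x = 1.58 m

At max compression the block is momentarily at rest: mgh = ½kx²
x = √(2mgh/k) = √(2 × 24.9 × 9.8 × 8.32 / 1620) = 1.583 m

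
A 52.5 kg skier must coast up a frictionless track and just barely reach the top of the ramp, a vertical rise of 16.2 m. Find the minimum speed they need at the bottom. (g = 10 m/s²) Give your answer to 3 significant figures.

v = 18.0 m/s

At the top they are momentarily at rest, so all KE converts to PE: ½mv² = mgh
v = √(2gh) = √(2 × 10 × 16.2) = 18.00 m/s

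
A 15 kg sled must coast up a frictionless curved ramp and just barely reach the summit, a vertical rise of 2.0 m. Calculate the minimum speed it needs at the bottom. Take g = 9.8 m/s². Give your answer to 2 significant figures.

v = 6.3 m/s

At the top it is momentarily at rest, so all KE converts to PE: ½mv² = mgh
v = √(2gh) = √(2 × 9.8 × 2.0) = 6.261 m/s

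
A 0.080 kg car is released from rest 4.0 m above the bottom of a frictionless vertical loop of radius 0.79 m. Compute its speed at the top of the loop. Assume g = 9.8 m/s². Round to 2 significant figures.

v = 6.9 m/s

Energy conservation: mgh = ½mv_top² + mg(2r)
v_top² = 2g(h − 2r) = 2(9.8)(4.0 − 1.580) = 47.43
v_top = 6.887 m/s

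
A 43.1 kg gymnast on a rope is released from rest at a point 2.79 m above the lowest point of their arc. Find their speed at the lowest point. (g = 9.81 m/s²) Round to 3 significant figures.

Energy conservation between the two points: mgh = ½mv²
v = √(2gh) = √(2 × 9.81 × 2.79) = √54.740 = 7.399 m/s

v = 7.40 m/s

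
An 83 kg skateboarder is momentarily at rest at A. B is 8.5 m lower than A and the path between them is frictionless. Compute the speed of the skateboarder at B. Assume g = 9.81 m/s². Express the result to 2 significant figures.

v = 13 m/s

By conservation of mechanical energy, mgh = ½mv²
v = √(2gh) = √(2 × 9.81 × 8.5) = √166.77 = 12.91 m/s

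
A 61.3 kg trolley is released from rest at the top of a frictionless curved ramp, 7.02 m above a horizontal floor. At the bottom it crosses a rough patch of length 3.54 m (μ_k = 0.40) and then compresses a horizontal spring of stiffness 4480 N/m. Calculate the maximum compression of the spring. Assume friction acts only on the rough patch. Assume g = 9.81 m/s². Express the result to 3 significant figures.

Initial energy: E₁ = mgh = (61.3)(9.81)(7.02) = 4221.5 J
Friction removes W_f = μ_k mg d = (0.40)(61.3)(9.81)(3.54) = 851.5 J
Energy reaching the spring: E = 4221.5 − 851.5 = 3370.0 J
At max compression ½kx² = E ⇒ x = √(2E/k) = √(2 × 3370.0/4480) = 1.227 m

x = 1.23 m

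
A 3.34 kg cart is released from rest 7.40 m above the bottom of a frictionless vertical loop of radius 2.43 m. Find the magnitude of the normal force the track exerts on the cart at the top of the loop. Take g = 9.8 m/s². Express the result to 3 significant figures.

N = 35.7 N

Energy from release to top (height 2r): mgh = ½mv_top² + mg(2r)
v_top² = 2g(h − 2r) = 2(9.8)(7.40 − 4.860) = 49.784 m²/s²
At the top, both N and weight point toward the centre: N + mg = mv_top²/r
N = m(v_top²/r − g) = 3.34(49.784/2.43 − 9.8) = 35.70 N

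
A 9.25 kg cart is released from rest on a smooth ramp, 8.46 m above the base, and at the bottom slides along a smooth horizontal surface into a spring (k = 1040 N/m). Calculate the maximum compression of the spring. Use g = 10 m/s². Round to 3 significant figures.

Gravitational PE at the top equals spring PE at max compression: mgh = ½kx²
x = √(2mgh/k) = √(2 × 9.25 × 10 × 8.46 / 1040) = 1.227 m

x = 1.23 m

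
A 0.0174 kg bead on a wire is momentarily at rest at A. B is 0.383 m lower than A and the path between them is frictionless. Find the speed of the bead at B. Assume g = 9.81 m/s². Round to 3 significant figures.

By conservation of mechanical energy, mgh = ½mv²
The mass cancels from both sides.
v = √(2gh) = √(2 × 9.81 × 0.383) = √7.5145 = 2.741 m/s

v = 2.74 m/s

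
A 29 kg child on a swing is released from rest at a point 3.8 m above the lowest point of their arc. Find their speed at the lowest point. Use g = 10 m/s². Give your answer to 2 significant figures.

Equating total energy at the two states: mgh = ½mv²
v = √(2gh) = √(2 × 10 × 3.8) = √76.000 = 8.718 m/s

v = 8.7 m/s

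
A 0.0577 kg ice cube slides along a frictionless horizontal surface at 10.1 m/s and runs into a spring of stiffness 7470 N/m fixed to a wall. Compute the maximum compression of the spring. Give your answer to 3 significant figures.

x = 0.0281 m

All KE is stored as spring PE at maximum compression: ½mv² = ½kx²
x = v√(m/k) = 10.1 × √(0.0577/7470) = 0.02807 m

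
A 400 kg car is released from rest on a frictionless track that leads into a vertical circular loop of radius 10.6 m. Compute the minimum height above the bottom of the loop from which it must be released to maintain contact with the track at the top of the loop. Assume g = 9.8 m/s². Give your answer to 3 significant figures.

h = 26.5 m

At the top, for minimum speed gravity alone supplies the centripetal force: mg = mv_top²/r ⇒ v_top² = gr = 103.9 m²/s²
Energy conservation from release height h to the top (height 2r): mgh = ½mv_top² + mg(2r)
h = v_top²/(2g) + 2r = r/2 + 2r = 5r/2 = 26.50 m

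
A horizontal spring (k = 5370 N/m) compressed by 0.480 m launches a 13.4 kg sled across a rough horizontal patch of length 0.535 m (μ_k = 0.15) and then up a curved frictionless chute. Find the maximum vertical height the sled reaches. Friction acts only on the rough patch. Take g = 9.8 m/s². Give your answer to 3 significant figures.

Spring energy: E₀ = ½kx² = ½(5370)(0.480)² = 618.62 J
Friction: W_f = μ_k mg d = (0.15)(13.4)(9.8)(0.535) = 10.54 J
Energy at base of ramp: E = 618.62 − 10.54 = 608.09 J
At max height all remaining energy is PE: mgh = E ⇒ h = E/(mg) = 608.09/(13.4 × 9.8) = 4.631 m

h = 4.63 m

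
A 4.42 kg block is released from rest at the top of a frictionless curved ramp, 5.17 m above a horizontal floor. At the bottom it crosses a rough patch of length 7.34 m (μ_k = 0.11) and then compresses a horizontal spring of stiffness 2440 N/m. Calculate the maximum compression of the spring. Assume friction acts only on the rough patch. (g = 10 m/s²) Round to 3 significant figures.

x = 0.398 m

Initial energy: E₁ = mgh = (4.42)(10)(5.17) = 228.51 J
Friction removes W_f = μ_k mg d = (0.11)(4.42)(10)(7.34) = 35.69 J
Energy reaching the spring: E = 228.51 − 35.69 = 192.83 J
At max compression ½kx² = E ⇒ x = √(2E/k) = √(2 × 192.83/2440) = 0.3976 m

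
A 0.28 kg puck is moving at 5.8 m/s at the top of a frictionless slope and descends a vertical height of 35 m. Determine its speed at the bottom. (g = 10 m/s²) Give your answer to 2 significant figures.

v = 27 m/s

By conservation of mechanical energy, ½mv₀² + mgh = ½mv²
The mass cancels from both sides.
v² = v₀² + 2gh = (5.8)² + 2(10)(35) = 733.64
v = √733.64 = 27.09 m/s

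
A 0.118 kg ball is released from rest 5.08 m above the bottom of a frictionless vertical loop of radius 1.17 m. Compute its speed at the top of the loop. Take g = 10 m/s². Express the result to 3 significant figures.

Energy conservation: mgh = ½mv_top² + mg(2r)
v_top² = 2g(h − 2r) = 2(10)(5.08 − 2.340) = 54.80
v_top = 7.403 m/s

v = 7.40 m/s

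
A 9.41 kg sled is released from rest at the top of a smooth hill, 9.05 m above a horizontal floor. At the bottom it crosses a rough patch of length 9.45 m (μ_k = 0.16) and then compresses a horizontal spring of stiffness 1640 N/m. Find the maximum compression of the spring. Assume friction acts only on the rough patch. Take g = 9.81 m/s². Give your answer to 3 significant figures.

x = 0.921 m

Initial energy: E₁ = mgh = (9.41)(9.81)(9.05) = 835.42 J
Friction removes W_f = μ_k mg d = (0.16)(9.41)(9.81)(9.45) = 139.6 J
Energy reaching the spring: E = 835.42 − 139.6 = 695.85 J
At max compression ½kx² = E ⇒ x = √(2E/k) = √(2 × 695.85/1640) = 0.9212 m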